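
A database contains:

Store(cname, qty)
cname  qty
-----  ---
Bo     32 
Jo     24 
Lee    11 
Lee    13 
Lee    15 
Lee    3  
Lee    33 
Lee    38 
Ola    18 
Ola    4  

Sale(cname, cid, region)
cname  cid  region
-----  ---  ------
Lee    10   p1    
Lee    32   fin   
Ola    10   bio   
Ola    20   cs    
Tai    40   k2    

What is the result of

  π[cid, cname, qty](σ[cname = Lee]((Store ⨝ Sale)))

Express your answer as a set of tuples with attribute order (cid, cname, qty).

{(10, Lee, 11), (10, Lee, 13), (10, Lee, 15), (10, Lee, 3), (10, Lee, 33), (10, Lee, 38), (32, Lee, 11), (32, Lee, 13), (32, Lee, 15), (32, Lee, 3), (32, Lee, 33), (32, Lee, 38)}

Store ⋈ Sale (natural join on cname): {(Lee, 11, 10, p1), (Lee, 11, 32, fin), (Lee, 13, 10, p1), (Lee, 13, 32, fin), (Lee, 15, 10, p1), (Lee, 15, 32, fin), (Lee, 3, 10, p1), (Lee, 3, 32, fin), (Lee, 33, 10, p1), (Lee, 33, 32, fin), (Lee, 38, 10, p1), (Lee, 38, 32, fin), (Ola, 18, 10, bio), (Ola, 18, 20, cs), (Ola, 4, 10, bio), (Ola, 4, 20, cs)}
Apply σ_{cname = Lee}; surviving tuples: {(Lee, 11, 10, p1), (Lee, 11, 32, fin), (Lee, 13, 10, p1), (Lee, 13, 32, fin), (Lee, 15, 10, p1), (Lee, 15, 32, fin), (Lee, 3, 10, p1), (Lee, 3, 32, fin), (Lee, 33, 10, p1), (Lee, 33, 32, fin), (Lee, 38, 10, p1), (Lee, 38, 32, fin)}
π_{cid, cname, qty} gives {(10, Lee, 11), (10, Lee, 13), (10, Lee, 15), (10, Lee, 3), (10, Lee, 33), (10, Lee, 38), (32, Lee, 11), (32, Lee, 13), (32, Lee, 15), (32, Lee, 3), (32, Lee, 33), (32, Lee, 38)}.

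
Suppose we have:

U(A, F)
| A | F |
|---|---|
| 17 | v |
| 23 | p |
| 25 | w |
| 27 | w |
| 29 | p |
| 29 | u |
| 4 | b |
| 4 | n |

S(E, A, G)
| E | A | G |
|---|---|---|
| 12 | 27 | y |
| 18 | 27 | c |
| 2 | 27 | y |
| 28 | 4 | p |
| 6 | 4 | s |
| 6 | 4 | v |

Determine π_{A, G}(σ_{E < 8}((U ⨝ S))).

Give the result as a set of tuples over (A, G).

{(27, y), (4, s), (4, v)}

Joining U and S on A yields {(27, w, 12, y), (27, w, 18, c), (27, w, 2, y), (4, b, 28, p), (4, b, 6, s), (4, b, 6, v), (4, n, 28, p), (4, n, 6, s), (4, n, 6, v)}.
σ[E < 8]: keep tuples satisfying E < 8 → {(27, w, 2, y), (4, b, 6, s), (4, b, 6, v), (4, n, 6, s), (4, n, 6, v)}
π_{A, G} gives {(27, y), (4, s), (4, v)} (2 duplicate(s) eliminated).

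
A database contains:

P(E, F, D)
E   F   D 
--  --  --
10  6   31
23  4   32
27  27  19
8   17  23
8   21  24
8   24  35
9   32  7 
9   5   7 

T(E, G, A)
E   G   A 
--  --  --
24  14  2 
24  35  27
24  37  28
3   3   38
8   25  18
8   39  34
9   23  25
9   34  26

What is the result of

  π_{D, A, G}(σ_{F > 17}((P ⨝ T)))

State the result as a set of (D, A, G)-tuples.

{(24, 18, 25), (24, 34, 39), (35, 18, 25), (35, 34, 39), (7, 25, 23), (7, 26, 34)}

Natural join on E: {(8, 17, 23, 25, 18), (8, 17, 23, 39, 34), (8, 21, 24, 25, 18), (8, 21, 24, 39, 34), (8, 24, 35, 25, 18), (8, 24, 35, 39, 34), (9, 32, 7, 23, 25), (9, 32, 7, 34, 26), (9, 5, 7, 23, 25), (9, 5, 7, 34, 26)}
Apply σ_{F > 17}; surviving tuples: {(8, 21, 24, 25, 18), (8, 21, 24, 39, 34), (8, 24, 35, 25, 18), (8, 24, 35, 39, 34), (9, 32, 7, 23, 25), (9, 32, 7, 34, 26)}
π_{D, A, G} gives {(24, 18, 25), (24, 34, 39), (35, 18, 25), (35, 34, 39), (7, 25, 23), (7, 26, 34)}.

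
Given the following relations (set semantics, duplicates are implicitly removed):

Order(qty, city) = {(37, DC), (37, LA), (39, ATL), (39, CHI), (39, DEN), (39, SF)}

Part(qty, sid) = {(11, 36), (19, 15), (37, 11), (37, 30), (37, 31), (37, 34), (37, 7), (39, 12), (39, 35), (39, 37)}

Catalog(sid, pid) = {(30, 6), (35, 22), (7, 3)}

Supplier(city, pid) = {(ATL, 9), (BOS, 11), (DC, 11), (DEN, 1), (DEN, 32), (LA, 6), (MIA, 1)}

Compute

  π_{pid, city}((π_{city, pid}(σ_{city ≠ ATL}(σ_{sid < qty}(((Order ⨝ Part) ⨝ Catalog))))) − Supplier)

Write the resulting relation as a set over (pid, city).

{(22, CHI), (22, DEN), (22, SF), (3, DC), (3, LA), (6, DC)}

Joining Order and Part on qty yields {(37, DC, 11), (37, DC, 30), (37, DC, 31), (37, DC, 34), (37, DC, 7), (37, LA, 11), (37, LA, 30), (37, LA, 31), (37, LA, 34), (37, LA, 7), (39, ATL, 12), (39, ATL, 35), (39, ATL, 37), (39, CHI, 12), (39, CHI, 35), (39, CHI, 37), (39, DEN, 12), (39, DEN, 35), (39, DEN, 37), (39, SF, 12), (39, SF, 35), (39, SF, 37)}.
Joining (Order ⨝ Part) and Catalog on sid yields {(37, DC, 30, 6), (37, DC, 7, 3), (37, LA, 30, 6), (37, LA, 7, 3), (39, ATL, 35, 22), (39, CHI, 35, 22), (39, DEN, 35, 22), (39, SF, 35, 22)}.
Selection sid < qty: {(37, DC, 30, 6), (37, DC, 7, 3), (37, LA, 30, 6), (37, LA, 7, 3), (39, ATL, 35, 22), (39, CHI, 35, 22), (39, DEN, 35, 22), (39, SF, 35, 22)}
Selection city ≠ ATL: {(37, DC, 30, 6), (37, DC, 7, 3), (37, LA, 30, 6), (37, LA, 7, 3), (39, CHI, 35, 22), (39, DEN, 35, 22), (39, SF, 35, 22)}
π_{city, pid} gives {(CHI, 22), (DC, 3), (DC, 6), (DEN, 22), (LA, 3), (LA, 6), (SF, 22)}.
Set difference of the two operands is {(CHI, 22), (DC, 3), (DC, 6), (DEN, 22), (LA, 3), (SF, 22)}.
π_{pid, city} gives {(22, CHI), (22, DEN), (22, SF), (3, DC), (3, LA), (6, DC)}.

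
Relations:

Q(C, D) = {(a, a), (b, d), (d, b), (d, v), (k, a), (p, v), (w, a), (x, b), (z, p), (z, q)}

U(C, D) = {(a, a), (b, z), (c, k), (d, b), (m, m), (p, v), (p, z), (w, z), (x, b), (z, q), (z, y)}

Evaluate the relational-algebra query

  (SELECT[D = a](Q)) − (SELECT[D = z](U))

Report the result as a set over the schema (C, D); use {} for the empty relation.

Selection D = a: {(a, a), (k, a), (w, a)}
Selection D = z: {(b, z), (p, z), (w, z)}
Set difference of the two operands is {(a, a), (k, a), (w, a)}.

{(a, a), (k, a), (w, a)}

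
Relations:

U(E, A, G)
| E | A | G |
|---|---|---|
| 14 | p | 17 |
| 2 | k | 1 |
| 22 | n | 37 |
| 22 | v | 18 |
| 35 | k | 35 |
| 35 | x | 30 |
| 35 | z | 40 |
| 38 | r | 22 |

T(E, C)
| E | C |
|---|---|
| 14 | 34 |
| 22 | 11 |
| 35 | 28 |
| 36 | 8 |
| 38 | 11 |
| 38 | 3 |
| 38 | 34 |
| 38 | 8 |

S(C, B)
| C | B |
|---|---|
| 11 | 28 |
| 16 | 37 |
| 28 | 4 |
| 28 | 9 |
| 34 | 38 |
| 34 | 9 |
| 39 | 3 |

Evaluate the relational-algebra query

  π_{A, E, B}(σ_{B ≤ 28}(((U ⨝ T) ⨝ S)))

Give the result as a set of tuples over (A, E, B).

Natural join on E: {(14, p, 17, 34), (22, n, 37, 11), (22, v, 18, 11), (35, k, 35, 28), (35, x, 30, 28), (35, z, 40, 28), (38, r, 22, 11), (38, r, 22, 3), (38, r, 22, 34), (38, r, 22, 8)}
Natural join on C: {(14, p, 17, 34, 38), (14, p, 17, 34, 9), (22, n, 37, 11, 28), (22, v, 18, 11, 28), (35, k, 35, 28, 4), (35, k, 35, 28, 9), (35, x, 30, 28, 4), (35, x, 30, 28, 9), (35, z, 40, 28, 4), (35, z, 40, 28, 9), (38, r, 22, 11, 28), (38, r, 22, 34, 38), (38, r, 22, 34, 9)}
Selection B ≤ 28: {(14, p, 17, 34, 9), (22, n, 37, 11, 28), (22, v, 18, 11, 28), (35, k, 35, 28, 4), (35, k, 35, 28, 9), (35, x, 30, 28, 4), (35, x, 30, 28, 9), (35, z, 40, 28, 4), (35, z, 40, 28, 9), (38, r, 22, 11, 28), (38, r, 22, 34, 9)}
π[A, E, B]: project onto (A, E, B) → {(k, 35, 4), (k, 35, 9), (n, 22, 28), (p, 14, 9), (r, 38, 28), (r, 38, 9), (v, 22, 28), (x, 35, 4), (x, 35, 9), (z, 35, 4), (z, 35, 9)}

{(k, 35, 4), (k, 35, 9), (n, 22, 28), (p, 14, 9), (r, 38, 28), (r, 38, 9), (v, 22, 28), (x, 35, 4), (x, 35, 9), (z, 35, 4), (z, 35, 9)}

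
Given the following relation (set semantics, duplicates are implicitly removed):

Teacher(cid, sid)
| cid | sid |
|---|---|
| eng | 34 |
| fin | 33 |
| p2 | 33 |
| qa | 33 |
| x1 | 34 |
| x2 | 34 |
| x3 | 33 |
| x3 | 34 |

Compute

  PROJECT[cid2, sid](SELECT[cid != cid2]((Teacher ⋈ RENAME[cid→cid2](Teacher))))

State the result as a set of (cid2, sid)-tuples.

{(eng, 34), (fin, 33), (p2, 33), (qa, 33), (x1, 34), (x2, 34), (x3, 33), (x3, 34)}

ρ[cid→cid2]: schema becomes (cid2, sid); tuples unchanged.
Joining Teacher and RENAME[cid→cid2](Teacher) on sid yields {(eng, 34, eng), (eng, 34, x1), (eng, 34, x2), (eng, 34, x3), (fin, 33, fin), (fin, 33, p2), (fin, 33, qa), (fin, 33, x3), (p2, 33, fin), (p2, 33, p2), (p2, 33, qa), (p2, 33, x3), (qa, 33, fin), (qa, 33, p2), (qa, 33, qa), (qa, 33, x3), (x1, 34, eng), (x1, 34, x1), (x1, 34, x2), (x1, 34, x3), (x2, 34, eng), (x2, 34, x1), (x2, 34, x2), (x2, 34, x3), (x3, 33, fin), (x3, 33, p2), (x3, 33, qa), (x3, 33, x3), (x3, 34, eng), (x3, 34, x1), (x3, 34, x2), (x3, 34, x3)}.
Filtering on cid != cid2 leaves {(eng, 34, x1), (eng, 34, x2), (eng, 34, x3), (fin, 33, p2), (fin, 33, qa), (fin, 33, x3), (p2, 33, fin), (p2, 33, qa), (p2, 33, x3), (qa, 33, fin), (qa, 33, p2), (qa, 33, x3), (x1, 34, eng), (x1, 34, x2), (x1, 34, x3), (x2, 34, eng), (x2, 34, x1), (x2, 34, x3), (x3, 33, fin), (x3, 33, p2), (x3, 33, qa), (x3, 34, eng), (x3, 34, x1), (x3, 34, x2)}.
Projecting to cid2, sid (16 duplicate(s) eliminated): {(eng, 34), (fin, 33), (p2, 33), (qa, 33), (x1, 34), (x2, 34), (x3, 33), (x3, 34)}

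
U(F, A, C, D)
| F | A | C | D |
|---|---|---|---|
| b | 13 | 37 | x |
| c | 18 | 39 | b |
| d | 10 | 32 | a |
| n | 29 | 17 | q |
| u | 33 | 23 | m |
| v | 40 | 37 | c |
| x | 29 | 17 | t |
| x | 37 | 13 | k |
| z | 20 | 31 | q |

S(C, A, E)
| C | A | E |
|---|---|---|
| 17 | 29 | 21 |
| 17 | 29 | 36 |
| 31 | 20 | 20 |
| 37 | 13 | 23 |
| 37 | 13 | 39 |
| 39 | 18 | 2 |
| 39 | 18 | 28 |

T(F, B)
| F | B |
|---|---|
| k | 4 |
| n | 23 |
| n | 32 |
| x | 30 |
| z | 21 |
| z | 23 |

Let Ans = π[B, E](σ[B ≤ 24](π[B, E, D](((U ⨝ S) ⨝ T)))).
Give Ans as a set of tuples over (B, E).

{(21, 20), (23, 20), (23, 21), (23, 36)}

Joining U and S on A, C yields {(b, 13, 37, x, 23), (b, 13, 37, x, 39), (c, 18, 39, b, 2), (c, 18, 39, b, 28), (n, 29, 17, q, 21), (n, 29, 17, q, 36), (x, 29, 17, t, 21), (x, 29, 17, t, 36), (z, 20, 31, q, 20)}.
Joining (U ⨝ S) and T on F yields {(n, 29, 17, q, 21, 23), (n, 29, 17, q, 21, 32), (n, 29, 17, q, 36, 23), (n, 29, 17, q, 36, 32), (x, 29, 17, t, 21, 30), (x, 29, 17, t, 36, 30), (z, 20, 31, q, 20, 21), (z, 20, 31, q, 20, 23)}.
π_{B, E, D} gives {(21, 20, q), (23, 20, q), (23, 21, q), (23, 36, q), (30, 21, t), (30, 36, t), (32, 21, q), (32, 36, q)}.
σ[B ≤ 24]: keep tuples satisfying B ≤ 24 → {(21, 20, q), (23, 20, q), (23, 21, q), (23, 36, q)}
π_{B, E} gives {(21, 20), (23, 20), (23, 21), (23, 36)}.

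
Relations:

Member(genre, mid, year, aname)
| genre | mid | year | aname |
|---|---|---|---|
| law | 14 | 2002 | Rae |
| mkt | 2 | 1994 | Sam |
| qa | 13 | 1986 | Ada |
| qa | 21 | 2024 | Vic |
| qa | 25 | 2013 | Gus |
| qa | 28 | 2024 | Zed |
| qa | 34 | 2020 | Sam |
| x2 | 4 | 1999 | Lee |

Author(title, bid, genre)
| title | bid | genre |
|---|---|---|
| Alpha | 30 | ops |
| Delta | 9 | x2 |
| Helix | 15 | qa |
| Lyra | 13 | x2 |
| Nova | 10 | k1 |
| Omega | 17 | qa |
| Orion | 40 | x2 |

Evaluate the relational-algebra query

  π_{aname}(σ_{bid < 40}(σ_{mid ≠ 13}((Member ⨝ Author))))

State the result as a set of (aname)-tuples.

Natural join on genre: {(qa, 13, 1986, Ada, Helix, 15), (qa, 13, 1986, Ada, Omega, 17), (qa, 21, 2024, Vic, Helix, 15), (qa, 21, 2024, Vic, Omega, 17), (qa, 25, 2013, Gus, Helix, 15), (qa, 25, 2013, Gus, Omega, 17), (qa, 28, 2024, Zed, Helix, 15), (qa, 28, 2024, Zed, Omega, 17), (qa, 34, 2020, Sam, Helix, 15), (qa, 34, 2020, Sam, Omega, 17), (x2, 4, 1999, Lee, Delta, 9), (x2, 4, 1999, Lee, Lyra, 13), (x2, 4, 1999, Lee, Orion, 40)}
σ[mid ≠ 13]: keep tuples satisfying mid ≠ 13 → {(qa, 21, 2024, Vic, Helix, 15), (qa, 21, 2024, Vic, Omega, 17), (qa, 25, 2013, Gus, Helix, 15), (qa, 25, 2013, Gus, Omega, 17), (qa, 28, 2024, Zed, Helix, 15), (qa, 28, 2024, Zed, Omega, 17), (qa, 34, 2020, Sam, Helix, 15), (qa, 34, 2020, Sam, Omega, 17), (x2, 4, 1999, Lee, Delta, 9), (x2, 4, 1999, Lee, Lyra, 13), (x2, 4, 1999, Lee, Orion, 40)}
σ[bid < 40]: keep tuples satisfying bid < 40 → {(qa, 21, 2024, Vic, Helix, 15), (qa, 21, 2024, Vic, Omega, 17), (qa, 25, 2013, Gus, Helix, 15), (qa, 25, 2013, Gus, Omega, 17), (qa, 28, 2024, Zed, Helix, 15), (qa, 28, 2024, Zed, Omega, 17), (qa, 34, 2020, Sam, Helix, 15), (qa, 34, 2020, Sam, Omega, 17), (x2, 4, 1999, Lee, Delta, 9), (x2, 4, 1999, Lee, Lyra, 13)}
π_{aname} gives {Gus, Lee, Sam, Vic, Zed} (5 duplicate(s) eliminated).

{Gus, Lee, Sam, Vic, Zed}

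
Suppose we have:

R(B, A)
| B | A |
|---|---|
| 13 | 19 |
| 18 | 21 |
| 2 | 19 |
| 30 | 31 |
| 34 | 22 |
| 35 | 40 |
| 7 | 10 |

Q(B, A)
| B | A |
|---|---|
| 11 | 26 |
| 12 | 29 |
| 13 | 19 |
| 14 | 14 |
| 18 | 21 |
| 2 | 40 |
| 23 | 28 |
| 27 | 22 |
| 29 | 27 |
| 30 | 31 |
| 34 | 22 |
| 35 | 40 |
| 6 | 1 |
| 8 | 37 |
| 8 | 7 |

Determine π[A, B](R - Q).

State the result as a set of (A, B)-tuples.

Set difference of the two operands is {(2, 19), (7, 10)}.
Projecting to A, B: {(10, 7), (19, 2)}

{(10, 7), (19, 2)}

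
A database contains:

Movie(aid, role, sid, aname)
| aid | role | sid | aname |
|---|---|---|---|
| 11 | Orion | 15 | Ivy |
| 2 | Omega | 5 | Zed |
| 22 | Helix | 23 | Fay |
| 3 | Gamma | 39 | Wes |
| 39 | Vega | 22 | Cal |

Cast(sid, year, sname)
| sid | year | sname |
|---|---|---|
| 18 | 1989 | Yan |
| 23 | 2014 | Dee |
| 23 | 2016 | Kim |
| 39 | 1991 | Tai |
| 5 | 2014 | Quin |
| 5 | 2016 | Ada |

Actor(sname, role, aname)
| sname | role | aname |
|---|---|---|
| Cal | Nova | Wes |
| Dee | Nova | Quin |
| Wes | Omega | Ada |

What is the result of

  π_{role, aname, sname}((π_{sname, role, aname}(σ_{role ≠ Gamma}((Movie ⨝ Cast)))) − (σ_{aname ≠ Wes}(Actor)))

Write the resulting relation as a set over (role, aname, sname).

{(Helix, Fay, Dee), (Helix, Fay, Kim), (Omega, Zed, Ada), (Omega, Zed, Quin)}

Joining Movie and Cast on sid yields {(2, Omega, 5, Zed, 2014, Quin), (2, Omega, 5, Zed, 2016, Ada), (22, Helix, 23, Fay, 2014, Dee), (22, Helix, 23, Fay, 2016, Kim), (3, Gamma, 39, Wes, 1991, Tai)}.
Selection role ≠ Gamma: {(2, Omega, 5, Zed, 2014, Quin), (2, Omega, 5, Zed, 2016, Ada), (22, Helix, 23, Fay, 2014, Dee), (22, Helix, 23, Fay, 2016, Kim)}
Keep only column(s) sname, role, aname: {(Ada, Omega, Zed), (Dee, Helix, Fay), (Kim, Helix, Fay), (Quin, Omega, Zed)}
Selection aname ≠ Wes: {(Dee, Nova, Quin), (Wes, Omega, Ada)}
Set difference of the two operands is {(Ada, Omega, Zed), (Dee, Helix, Fay), (Kim, Helix, Fay), (Quin, Omega, Zed)}.
Keep only column(s) role, aname, sname: {(Helix, Fay, Dee), (Helix, Fay, Kim), (Omega, Zed, Ada), (Omega, Zed, Quin)}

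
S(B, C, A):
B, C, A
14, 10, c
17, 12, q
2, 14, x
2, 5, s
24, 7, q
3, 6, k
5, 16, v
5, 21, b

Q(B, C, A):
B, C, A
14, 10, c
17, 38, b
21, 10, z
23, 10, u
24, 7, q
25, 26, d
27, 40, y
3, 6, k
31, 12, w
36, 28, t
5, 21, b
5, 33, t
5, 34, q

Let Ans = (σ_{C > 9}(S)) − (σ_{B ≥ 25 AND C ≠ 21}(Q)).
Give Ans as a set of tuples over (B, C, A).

Apply σ_{C > 9}; surviving tuples: {(14, 10, c), (17, 12, q), (2, 14, x), (5, 16, v), (5, 21, b)}
Apply σ_{B ≥ 25 AND C ≠ 21}; surviving tuples: {(25, 26, d), (27, 40, y), (31, 12, w), (36, 28, t)}
Difference: {(14, 10, c), (17, 12, q), (2, 14, x), (5, 16, v), (5, 21, b)} with {(25, 26, d), (27, 40, y), (31, 12, w), (36, 28, t)} → {(14, 10, c), (17, 12, q), (2, 14, x), (5, 16, v), (5, 21, b)}

{(14, 10, c), (17, 12, q), (2, 14, x), (5, 16, v), (5, 21, b)}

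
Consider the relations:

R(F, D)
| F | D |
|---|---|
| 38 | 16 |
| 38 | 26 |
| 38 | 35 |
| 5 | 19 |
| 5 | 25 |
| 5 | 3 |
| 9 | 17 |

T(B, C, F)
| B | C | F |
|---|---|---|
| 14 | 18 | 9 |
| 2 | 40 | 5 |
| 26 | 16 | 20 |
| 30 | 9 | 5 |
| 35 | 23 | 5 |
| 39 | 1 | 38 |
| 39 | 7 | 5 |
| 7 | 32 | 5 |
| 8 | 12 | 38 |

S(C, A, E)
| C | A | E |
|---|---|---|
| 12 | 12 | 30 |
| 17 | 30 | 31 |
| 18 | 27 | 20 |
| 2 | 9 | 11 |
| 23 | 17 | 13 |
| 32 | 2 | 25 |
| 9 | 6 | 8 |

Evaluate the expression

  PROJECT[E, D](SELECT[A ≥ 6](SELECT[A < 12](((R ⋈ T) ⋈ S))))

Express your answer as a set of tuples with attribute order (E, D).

{(8, 19), (8, 25), (8, 3)}

Joining R and T on F yields {(38, 16, 39, 1), (38, 16, 8, 12), (38, 26, 39, 1), (38, 26, 8, 12), (38, 35, 39, 1), (38, 35, 8, 12), (5, 19, 2, 40), (5, 19, 30, 9), (5, 19, 35, 23), (5, 19, 39, 7), (5, 19, 7, 32), (5, 25, 2, 40), (5, 25, 30, 9), (5, 25, 35, 23), (5, 25, 39, 7), (5, 25, 7, 32), (5, 3, 2, 40), (5, 3, 30, 9), (5, 3, 35, 23), (5, 3, 39, 7), (5, 3, 7, 32), (9, 17, 14, 18)}.
Joining (R ⋈ T) and S on C yields {(38, 16, 8, 12, 12, 30), (38, 26, 8, 12, 12, 30), (38, 35, 8, 12, 12, 30), (5, 19, 30, 9, 6, 8), (5, 19, 35, 23, 17, 13), (5, 19, 7, 32, 2, 25), (5, 25, 30, 9, 6, 8), (5, 25, 35, 23, 17, 13), (5, 25, 7, 32, 2, 25), (5, 3, 30, 9, 6, 8), (5, 3, 35, 23, 17, 13), (5, 3, 7, 32, 2, 25), (9, 17, 14, 18, 27, 20)}.
Apply σ_{A < 12}; surviving tuples: {(5, 19, 30, 9, 6, 8), (5, 19, 7, 32, 2, 25), (5, 25, 30, 9, 6, 8), (5, 25, 7, 32, 2, 25), (5, 3, 30, 9, 6, 8), (5, 3, 7, 32, 2, 25)}
Apply σ_{A ≥ 6}; surviving tuples: {(5, 19, 30, 9, 6, 8), (5, 25, 30, 9, 6, 8), (5, 3, 30, 9, 6, 8)}
π[E, D]: project onto (E, D) → {(8, 19), (8, 25), (8, 3)}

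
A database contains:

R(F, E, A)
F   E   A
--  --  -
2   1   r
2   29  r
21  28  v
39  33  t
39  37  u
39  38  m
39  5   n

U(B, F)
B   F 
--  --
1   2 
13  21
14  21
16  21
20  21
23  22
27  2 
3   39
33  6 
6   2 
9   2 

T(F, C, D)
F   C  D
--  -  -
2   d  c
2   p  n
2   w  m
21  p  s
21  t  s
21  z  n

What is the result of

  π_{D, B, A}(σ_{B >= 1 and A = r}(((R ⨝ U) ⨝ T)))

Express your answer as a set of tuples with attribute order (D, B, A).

R ⋈ U (natural join on F): {(2, 1, r, 1), (2, 1, r, 27), (2, 1, r, 6), (2, 1, r, 9), (2, 29, r, 1), (2, 29, r, 27), (2, 29, r, 6), (2, 29, r, 9), (21, 28, v, 13), (21, 28, v, 14), (21, 28, v, 16), (21, 28, v, 20), (39, 33, t, 3), (39, 37, u, 3), (39, 38, m, 3), (39, 5, n, 3)}
(R ⨝ U) ⋈ T (natural join on F): {(2, 1, r, 1, d, c), (2, 1, r, 1, p, n), (2, 1, r, 1, w, m), (2, 1, r, 27, d, c), (2, 1, r, 27, p, n), (2, 1, r, 27, w, m), (2, 1, r, 6, d, c), (2, 1, r, 6, p, n), (2, 1, r, 6, w, m), (2, 1, r, 9, d, c), (2, 1, r, 9, p, n), (2, 1, r, 9, w, m), (2, 29, r, 1, d, c), (2, 29, r, 1, p, n), (2, 29, r, 1, w, m), (2, 29, r, 27, d, c), (2, 29, r, 27, p, n), (2, 29, r, 27, w, m), (2, 29, r, 6, d, c), (2, 29, r, 6, p, n), (2, 29, r, 6, w, m), (2, 29, r, 9, d, c), (2, 29, r, 9, p, n), (2, 29, r, 9, w, m), (21, 28, v, 13, p, s), (21, 28, v, 13, t, s), (21, 28, v, 13, z, n), (21, 28, v, 14, p, s), (21, 28, v, 14, t, s), (21, 28, v, 14, z, n), (21, 28, v, 16, p, s), (21, 28, v, 16, t, s), (21, 28, v, 16, z, n), (21, 28, v, 20, p, s), (21, 28, v, 20, t, s), (21, 28, v, 20, z, n)}
Apply σ_{B >= 1 and A = r}; surviving tuples: {(2, 1, r, 1, d, c), (2, 1, r, 1, p, n), (2, 1, r, 1, w, m), (2, 1, r, 27, d, c), (2, 1, r, 27, p, n), (2, 1, r, 27, w, m), (2, 1, r, 6, d, c), (2, 1, r, 6, p, n), (2, 1, r, 6, w, m), (2, 1, r, 9, d, c), (2, 1, r, 9, p, n), (2, 1, r, 9, w, m), (2, 29, r, 1, d, c), (2, 29, r, 1, p, n), (2, 29, r, 1, w, m), (2, 29, r, 27, d, c), (2, 29, r, 27, p, n), (2, 29, r, 27, w, m), (2, 29, r, 6, d, c), (2, 29, r, 6, p, n), (2, 29, r, 6, w, m), (2, 29, r, 9, d, c), (2, 29, r, 9, p, n), (2, 29, r, 9, w, m)}
Projecting to D, B, A (12 duplicate(s) eliminated): {(c, 1, r), (c, 27, r), (c, 6, r), (c, 9, r), (m, 1, r), (m, 27, r), (m, 6, r), (m, 9, r), (n, 1, r), (n, 27, r), (n, 6, r), (n, 9, r)}

{(c, 1, r), (c, 27, r), (c, 6, r), (c, 9, r), (m, 1, r), (m, 27, r), (m, 6, r), (m, 9, r), (n, 1, r), (n, 27, r), (n, 6, r), (n, 9, r)}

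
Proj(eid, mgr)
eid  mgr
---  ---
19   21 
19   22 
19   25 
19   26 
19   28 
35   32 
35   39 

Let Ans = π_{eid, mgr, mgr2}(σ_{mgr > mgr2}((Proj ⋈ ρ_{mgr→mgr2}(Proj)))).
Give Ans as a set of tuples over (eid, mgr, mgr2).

{(19, 22, 21), (19, 25, 21), (19, 25, 22), (19, 26, 21), (19, 26, 22), (19, 26, 25), (19, 28, 21), (19, 28, 22), (19, 28, 25), (19, 28, 26), (35, 39, 32)}

ρ[mgr→mgr2]: schema becomes (eid, mgr2); tuples unchanged.
Natural join on eid: {(19, 21, 21), (19, 21, 22), (19, 21, 25), (19, 21, 26), (19, 21, 28), (19, 22, 21), (19, 22, 22), (19, 22, 25), (19, 22, 26), (19, 22, 28), (19, 25, 21), (19, 25, 22), (19, 25, 25), (19, 25, 26), (19, 25, 28), (19, 26, 21), (19, 26, 22), (19, 26, 25), (19, 26, 26), (19, 26, 28), (19, 28, 21), (19, 28, 22), (19, 28, 25), (19, 28, 26), (19, 28, 28), (35, 32, 32), (35, 32, 39), (35, 39, 32), (35, 39, 39)}
Selection mgr > mgr2: {(19, 22, 21), (19, 25, 21), (19, 25, 22), (19, 26, 21), (19, 26, 22), (19, 26, 25), (19, 28, 21), (19, 28, 22), (19, 28, 25), (19, 28, 26), (35, 39, 32)}
Keep only column(s) eid, mgr, mgr2: {(19, 22, 21), (19, 25, 21), (19, 25, 22), (19, 26, 21), (19, 26, 22), (19, 26, 25), (19, 28, 21), (19, 28, 22), (19, 28, 25), (19, 28, 26), (35, 39, 32)}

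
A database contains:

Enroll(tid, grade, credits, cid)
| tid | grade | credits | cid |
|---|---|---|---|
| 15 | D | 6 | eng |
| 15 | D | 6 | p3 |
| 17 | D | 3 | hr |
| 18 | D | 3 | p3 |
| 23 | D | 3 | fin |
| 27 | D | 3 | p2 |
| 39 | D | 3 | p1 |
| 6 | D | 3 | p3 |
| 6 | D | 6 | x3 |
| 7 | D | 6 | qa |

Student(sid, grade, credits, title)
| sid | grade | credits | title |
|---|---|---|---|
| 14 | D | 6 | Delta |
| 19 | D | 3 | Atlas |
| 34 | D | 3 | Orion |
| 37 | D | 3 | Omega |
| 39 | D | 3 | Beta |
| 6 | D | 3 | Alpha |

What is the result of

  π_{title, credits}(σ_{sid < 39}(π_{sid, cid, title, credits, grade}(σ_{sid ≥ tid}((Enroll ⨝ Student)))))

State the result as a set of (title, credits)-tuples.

{(Alpha, 3), (Atlas, 3), (Delta, 6), (Omega, 3), (Orion, 3)}

Natural join on grade, credits: {(15, D, 6, eng, 14, Delta), (15, D, 6, p3, 14, Delta), (17, D, 3, hr, 19, Atlas), (17, D, 3, hr, 34, Orion), (17, D, 3, hr, 37, Omega), (17, D, 3, hr, 39, Beta), (17, D, 3, hr, 6, Alpha), (18, D, 3, p3, 19, Atlas), (18, D, 3, p3, 34, Orion), (18, D, 3, p3, 37, Omega), (18, D, 3, p3, 39, Beta), (18, D, 3, p3, 6, Alpha), (23, D, 3, fin, 19, Atlas), (23, D, 3, fin, 34, Orion), (23, D, 3, fin, 37, Omega), (23, D, 3, fin, 39, Beta), (23, D, 3, fin, 6, Alpha), (27, D, 3, p2, 19, Atlas), (27, D, 3, p2, 34, Orion), (27, D, 3, p2, 37, Omega), (27, D, 3, p2, 39, Beta), (27, D, 3, p2, 6, Alpha), (39, D, 3, p1, 19, Atlas), (39, D, 3, p1, 34, Orion), (39, D, 3, p1, 37, Omega), (39, D, 3, p1, 39, Beta), (39, D, 3, p1, 6, Alpha), (6, D, 3, p3, 19, Atlas), (6, D, 3, p3, 34, Orion), (6, D, 3, p3, 37, Omega), (6, D, 3, p3, 39, Beta), (6, D, 3, p3, 6, Alpha), (6, D, 6, x3, 14, Delta), (7, D, 6, qa, 14, Delta)}
Selection sid ≥ tid: {(17, D, 3, hr, 19, Atlas), (17, D, 3, hr, 34, Orion), (17, D, 3, hr, 37, Omega), (17, D, 3, hr, 39, Beta), (18, D, 3, p3, 19, Atlas), (18, D, 3, p3, 34, Orion), (18, D, 3, p3, 37, Omega), (18, D, 3, p3, 39, Beta), (23, D, 3, fin, 34, Orion), (23, D, 3, fin, 37, Omega), (23, D, 3, fin, 39, Beta), (27, D, 3, p2, 34, Orion), (27, D, 3, p2, 37, Omega), (27, D, 3, p2, 39, Beta), (39, D, 3, p1, 39, Beta), (6, D, 3, p3, 19, Atlas), (6, D, 3, p3, 34, Orion), (6, D, 3, p3, 37, Omega), (6, D, 3, p3, 39, Beta), (6, D, 3, p3, 6, Alpha), (6, D, 6, x3, 14, Delta), (7, D, 6, qa, 14, Delta)}
π[sid, cid, title, credits, grade]: project onto (sid, cid, title, credits, grade) (4 duplicate(s) eliminated) → {(14, qa, Delta, 6, D), (14, x3, Delta, 6, D), (19, hr, Atlas, 3, D), (19, p3, Atlas, 3, D), (34, fin, Orion, 3, D), (34, hr, Orion, 3, D), (34, p2, Orion, 3, D), (34, p3, Orion, 3, D), (37, fin, Omega, 3, D), (37, hr, Omega, 3, D), (37, p2, Omega, 3, D), (37, p3, Omega, 3, D), (39, fin, Beta, 3, D), (39, hr, Beta, 3, D), (39, p1, Beta, 3, D), (39, p2, Beta, 3, D), (39, p3, Beta, 3, D), (6, p3, Alpha, 3, D)}
Selection sid < 39: {(14, qa, Delta, 6, D), (14, x3, Delta, 6, D), (19, hr, Atlas, 3, D), (19, p3, Atlas, 3, D), (34, fin, Orion, 3, D), (34, hr, Orion, 3, D), (34, p2, Orion, 3, D), (34, p3, Orion, 3, D), (37, fin, Omega, 3, D), (37, hr, Omega, 3, D), (37, p2, Omega, 3, D), (37, p3, Omega, 3, D), (6, p3, Alpha, 3, D)}
π[title, credits]: project onto (title, credits) (8 duplicate(s) eliminated) → {(Alpha, 3), (Atlas, 3), (Delta, 6), (Omega, 3), (Orion, 3)}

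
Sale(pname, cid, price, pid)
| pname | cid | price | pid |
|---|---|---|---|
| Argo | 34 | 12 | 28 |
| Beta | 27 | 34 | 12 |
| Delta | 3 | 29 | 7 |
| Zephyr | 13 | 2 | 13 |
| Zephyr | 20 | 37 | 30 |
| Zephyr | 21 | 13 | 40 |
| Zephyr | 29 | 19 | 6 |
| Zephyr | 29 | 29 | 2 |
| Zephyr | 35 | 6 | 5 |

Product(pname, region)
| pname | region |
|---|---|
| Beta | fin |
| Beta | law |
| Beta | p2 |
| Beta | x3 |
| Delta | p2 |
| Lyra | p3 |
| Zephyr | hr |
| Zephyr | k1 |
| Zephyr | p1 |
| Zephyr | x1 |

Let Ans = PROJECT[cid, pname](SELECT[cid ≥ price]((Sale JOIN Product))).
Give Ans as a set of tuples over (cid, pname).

Sale ⋈ Product (natural join on pname): {(Beta, 27, 34, 12, fin), (Beta, 27, 34, 12, law), (Beta, 27, 34, 12, p2), (Beta, 27, 34, 12, x3), (Delta, 3, 29, 7, p2), (Zephyr, 13, 2, 13, hr), (Zephyr, 13, 2, 13, k1), (Zephyr, 13, 2, 13, p1), (Zephyr, 13, 2, 13, x1), (Zephyr, 20, 37, 30, hr), (Zephyr, 20, 37, 30, k1), (Zephyr, 20, 37, 30, p1), (Zephyr, 20, 37, 30, x1), (Zephyr, 21, 13, 40, hr), (Zephyr, 21, 13, 40, k1), (Zephyr, 21, 13, 40, p1), (Zephyr, 21, 13, 40, x1), (Zephyr, 29, 19, 6, hr), (Zephyr, 29, 19, 6, k1), (Zephyr, 29, 19, 6, p1), (Zephyr, 29, 19, 6, x1), (Zephyr, 29, 29, 2, hr), (Zephyr, 29, 29, 2, k1), (Zephyr, 29, 29, 2, p1), (Zephyr, 29, 29, 2, x1), (Zephyr, 35, 6, 5, hr), (Zephyr, 35, 6, 5, k1), (Zephyr, 35, 6, 5, p1), (Zephyr, 35, 6, 5, x1)}
σ[cid ≥ price]: keep tuples satisfying cid ≥ price → {(Zephyr, 13, 2, 13, hr), (Zephyr, 13, 2, 13, k1), (Zephyr, 13, 2, 13, p1), (Zephyr, 13, 2, 13, x1), (Zephyr, 21, 13, 40, hr), (Zephyr, 21, 13, 40, k1), (Zephyr, 21, 13, 40, p1), (Zephyr, 21, 13, 40, x1), (Zephyr, 29, 19, 6, hr), (Zephyr, 29, 19, 6, k1), (Zephyr, 29, 19, 6, p1), (Zephyr, 29, 19, 6, x1), (Zephyr, 29, 29, 2, hr), (Zephyr, 29, 29, 2, k1), (Zephyr, 29, 29, 2, p1), (Zephyr, 29, 29, 2, x1), (Zephyr, 35, 6, 5, hr), (Zephyr, 35, 6, 5, k1), (Zephyr, 35, 6, 5, p1), (Zephyr, 35, 6, 5, x1)}
π_{cid, pname} gives {(13, Zephyr), (21, Zephyr), (29, Zephyr), (35, Zephyr)} (16 duplicate(s) eliminated).

{(13, Zephyr), (21, Zephyr), (29, Zephyr), (35, Zephyr)}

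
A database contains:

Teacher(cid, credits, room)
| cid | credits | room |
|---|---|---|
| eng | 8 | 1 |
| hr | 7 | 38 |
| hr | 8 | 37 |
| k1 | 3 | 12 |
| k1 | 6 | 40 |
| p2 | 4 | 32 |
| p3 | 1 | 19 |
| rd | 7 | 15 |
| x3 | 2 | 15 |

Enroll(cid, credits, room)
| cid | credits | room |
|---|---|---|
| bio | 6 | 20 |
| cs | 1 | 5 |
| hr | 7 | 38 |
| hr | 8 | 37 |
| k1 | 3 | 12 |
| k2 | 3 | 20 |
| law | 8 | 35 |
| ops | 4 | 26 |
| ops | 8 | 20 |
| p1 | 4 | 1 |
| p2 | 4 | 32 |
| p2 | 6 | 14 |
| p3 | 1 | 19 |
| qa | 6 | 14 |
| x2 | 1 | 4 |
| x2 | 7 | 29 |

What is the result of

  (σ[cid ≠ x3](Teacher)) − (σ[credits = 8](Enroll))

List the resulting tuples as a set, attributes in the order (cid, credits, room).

Selection cid ≠ x3: {(eng, 8, 1), (hr, 7, 38), (hr, 8, 37), (k1, 3, 12), (k1, 6, 40), (p2, 4, 32), (p3, 1, 19), (rd, 7, 15)}
Selection credits = 8: {(hr, 8, 37), (law, 8, 35), (ops, 8, 20)}
Difference: {(eng, 8, 1), (hr, 7, 38), (hr, 8, 37), (k1, 3, 12), (k1, 6, 40), (p2, 4, 32), (p3, 1, 19), (rd, 7, 15)} with {(hr, 8, 37), (law, 8, 35), (ops, 8, 20)} → {(eng, 8, 1), (hr, 7, 38), (k1, 3, 12), (k1, 6, 40), (p2, 4, 32), (p3, 1, 19), (rd, 7, 15)}

{(eng, 8, 1), (hr, 7, 38), (k1, 3, 12), (k1, 6, 40), (p2, 4, 32), (p3, 1, 19), (rd, 7, 15)}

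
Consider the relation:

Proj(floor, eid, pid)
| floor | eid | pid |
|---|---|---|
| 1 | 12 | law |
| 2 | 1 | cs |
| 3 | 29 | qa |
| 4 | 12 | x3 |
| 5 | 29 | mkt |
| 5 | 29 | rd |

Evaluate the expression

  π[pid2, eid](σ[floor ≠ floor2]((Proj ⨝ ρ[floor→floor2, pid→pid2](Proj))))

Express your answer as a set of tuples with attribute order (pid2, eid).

{(law, 12), (mkt, 29), (qa, 29), (rd, 29), (x3, 12)}

ρ[floor→floor2, pid→pid2]: schema becomes (floor2, eid, pid2); tuples unchanged.
Natural join on eid: {(1, 12, law, 1, law), (1, 12, law, 4, x3), (2, 1, cs, 2, cs), (3, 29, qa, 3, qa), (3, 29, qa, 5, mkt), (3, 29, qa, 5, rd), (4, 12, x3, 1, law), (4, 12, x3, 4, x3), (5, 29, mkt, 3, qa), (5, 29, mkt, 5, mkt), (5, 29, mkt, 5, rd), (5, 29, rd, 3, qa), (5, 29, rd, 5, mkt), (5, 29, rd, 5, rd)}
Selection floor ≠ floor2: {(1, 12, law, 4, x3), (3, 29, qa, 5, mkt), (3, 29, qa, 5, rd), (4, 12, x3, 1, law), (5, 29, mkt, 3, qa), (5, 29, rd, 3, qa)}
π[pid2, eid]: project onto (pid2, eid) (1 duplicate(s) eliminated) → {(law, 12), (mkt, 29), (qa, 29), (rd, 29), (x3, 12)}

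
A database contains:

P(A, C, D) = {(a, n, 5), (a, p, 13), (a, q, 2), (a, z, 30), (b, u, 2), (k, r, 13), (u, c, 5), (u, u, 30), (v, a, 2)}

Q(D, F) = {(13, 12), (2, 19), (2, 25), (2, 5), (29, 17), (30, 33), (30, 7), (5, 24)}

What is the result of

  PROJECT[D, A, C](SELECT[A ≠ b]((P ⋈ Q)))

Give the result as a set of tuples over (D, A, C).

{(13, a, p), (13, k, r), (2, a, q), (2, v, a), (30, a, z), (30, u, u), (5, a, n), (5, u, c)}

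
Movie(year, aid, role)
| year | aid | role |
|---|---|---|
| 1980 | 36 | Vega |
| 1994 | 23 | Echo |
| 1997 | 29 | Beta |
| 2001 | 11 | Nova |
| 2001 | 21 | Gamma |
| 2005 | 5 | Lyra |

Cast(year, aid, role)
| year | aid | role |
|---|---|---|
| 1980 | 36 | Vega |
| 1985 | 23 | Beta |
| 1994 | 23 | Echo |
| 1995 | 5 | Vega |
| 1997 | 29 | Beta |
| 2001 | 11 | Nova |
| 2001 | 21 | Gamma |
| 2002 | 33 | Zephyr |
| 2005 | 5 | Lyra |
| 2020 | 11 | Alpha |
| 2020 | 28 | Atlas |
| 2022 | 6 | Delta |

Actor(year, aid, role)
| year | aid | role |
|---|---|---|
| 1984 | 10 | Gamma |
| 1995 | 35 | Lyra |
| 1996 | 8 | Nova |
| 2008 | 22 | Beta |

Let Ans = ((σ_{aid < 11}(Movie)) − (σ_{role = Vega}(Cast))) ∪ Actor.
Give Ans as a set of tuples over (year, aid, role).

{(1984, 10, Gamma), (1995, 35, Lyra), (1996, 8, Nova), (2005, 5, Lyra), (2008, 22, Beta)}

Filtering on aid < 11 leaves {(2005, 5, Lyra)}.
Filtering on role = Vega leaves {(1980, 36, Vega), (1995, 5, Vega)}.
Set difference of the two operands is {(2005, 5, Lyra)}.
Set union of the two operands is {(1984, 10, Gamma), (1995, 35, Lyra), (1996, 8, Nova), (2005, 5, Lyra), (2008, 22, Beta)}.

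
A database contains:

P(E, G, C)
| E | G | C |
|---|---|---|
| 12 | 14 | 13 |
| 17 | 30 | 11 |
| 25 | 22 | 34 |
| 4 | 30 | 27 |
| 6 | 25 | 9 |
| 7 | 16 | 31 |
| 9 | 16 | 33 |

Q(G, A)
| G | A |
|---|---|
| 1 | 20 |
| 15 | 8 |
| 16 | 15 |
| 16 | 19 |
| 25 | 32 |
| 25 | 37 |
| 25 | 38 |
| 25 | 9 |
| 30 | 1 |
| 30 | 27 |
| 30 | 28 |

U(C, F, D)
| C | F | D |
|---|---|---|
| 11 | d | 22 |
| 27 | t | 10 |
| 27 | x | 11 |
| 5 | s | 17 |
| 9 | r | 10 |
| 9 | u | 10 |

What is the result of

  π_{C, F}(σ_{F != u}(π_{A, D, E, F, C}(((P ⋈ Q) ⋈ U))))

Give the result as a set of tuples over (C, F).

Joining P and Q on G yields {(17, 30, 11, 1), (17, 30, 11, 27), (17, 30, 11, 28), (4, 30, 27, 1), (4, 30, 27, 27), (4, 30, 27, 28), (6, 25, 9, 32), (6, 25, 9, 37), (6, 25, 9, 38), (6, 25, 9, 9), (7, 16, 31, 15), (7, 16, 31, 19), (9, 16, 33, 15), (9, 16, 33, 19)}.
Joining (P ⋈ Q) and U on C yields {(17, 30, 11, 1, d, 22), (17, 30, 11, 27, d, 22), (17, 30, 11, 28, d, 22), (4, 30, 27, 1, t, 10), (4, 30, 27, 1, x, 11), (4, 30, 27, 27, t, 10), (4, 30, 27, 27, x, 11), (4, 30, 27, 28, t, 10), (4, 30, 27, 28, x, 11), (6, 25, 9, 32, r, 10), (6, 25, 9, 32, u, 10), (6, 25, 9, 37, r, 10), (6, 25, 9, 37, u, 10), (6, 25, 9, 38, r, 10), (6, 25, 9, 38, u, 10), (6, 25, 9, 9, r, 10), (6, 25, 9, 9, u, 10)}.
Projecting to A, D, E, F, C: {(1, 10, 4, t, 27), (1, 11, 4, x, 27), (1, 22, 17, d, 11), (27, 10, 4, t, 27), (27, 11, 4, x, 27), (27, 22, 17, d, 11), (28, 10, 4, t, 27), (28, 11, 4, x, 27), (28, 22, 17, d, 11), (32, 10, 6, r, 9), (32, 10, 6, u, 9), (37, 10, 6, r, 9), (37, 10, 6, u, 9), (38, 10, 6, r, 9), (38, 10, 6, u, 9), (9, 10, 6, r, 9), (9, 10, 6, u, 9)}
σ[F != u]: keep tuples satisfying F != u → {(1, 10, 4, t, 27), (1, 11, 4, x, 27), (1, 22, 17, d, 11), (27, 10, 4, t, 27), (27, 11, 4, x, 27), (27, 22, 17, d, 11), (28, 10, 4, t, 27), (28, 11, 4, x, 27), (28, 22, 17, d, 11), (32, 10, 6, r, 9), (37, 10, 6, r, 9), (38, 10, 6, r, 9), (9, 10, 6, r, 9)}
Projecting to C, F (9 duplicate(s) eliminated): {(11, d), (27, t), (27, x), (9, r)}

{(11, d), (27, t), (27, x), (9, r)}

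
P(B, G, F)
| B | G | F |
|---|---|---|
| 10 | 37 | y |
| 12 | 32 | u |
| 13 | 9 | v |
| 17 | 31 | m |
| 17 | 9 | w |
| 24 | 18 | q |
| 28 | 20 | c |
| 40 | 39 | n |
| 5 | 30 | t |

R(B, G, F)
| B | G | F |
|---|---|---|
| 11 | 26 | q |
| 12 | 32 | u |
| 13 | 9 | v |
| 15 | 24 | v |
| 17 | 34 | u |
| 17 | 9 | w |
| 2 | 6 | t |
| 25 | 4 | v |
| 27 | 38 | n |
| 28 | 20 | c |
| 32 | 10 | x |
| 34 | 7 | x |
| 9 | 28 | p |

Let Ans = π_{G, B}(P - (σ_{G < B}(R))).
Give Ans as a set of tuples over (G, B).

{(18, 24), (30, 5), (31, 17), (32, 12), (37, 10), (39, 40)}

Selection G < B: {(13, 9, v), (17, 9, w), (25, 4, v), (28, 20, c), (32, 10, x), (34, 7, x)}
Set difference of the two operands is {(10, 37, y), (12, 32, u), (17, 31, m), (24, 18, q), (40, 39, n), (5, 30, t)}.
Keep only column(s) G, B: {(18, 24), (30, 5), (31, 17), (32, 12), (37, 10), (39, 40)}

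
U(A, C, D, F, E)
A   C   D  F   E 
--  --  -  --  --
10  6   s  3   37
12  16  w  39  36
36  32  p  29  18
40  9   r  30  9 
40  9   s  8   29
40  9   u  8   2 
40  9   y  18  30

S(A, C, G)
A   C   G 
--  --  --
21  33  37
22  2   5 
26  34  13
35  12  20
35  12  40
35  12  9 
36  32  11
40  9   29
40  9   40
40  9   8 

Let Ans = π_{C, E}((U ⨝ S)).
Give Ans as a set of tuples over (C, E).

{(32, 18), (9, 2), (9, 29), (9, 30), (9, 9)}

Natural join on A, C: {(36, 32, p, 29, 18, 11), (40, 9, r, 30, 9, 29), (40, 9, r, 30, 9, 40), (40, 9, r, 30, 9, 8), (40, 9, s, 8, 29, 29), (40, 9, s, 8, 29, 40), (40, 9, s, 8, 29, 8), (40, 9, u, 8, 2, 29), (40, 9, u, 8, 2, 40), (40, 9, u, 8, 2, 8), (40, 9, y, 18, 30, 29), (40, 9, y, 18, 30, 40), (40, 9, y, 18, 30, 8)}
Keep only column(s) C, E (8 duplicate(s) eliminated): {(32, 18), (9, 2), (9, 29), (9, 30), (9, 9)}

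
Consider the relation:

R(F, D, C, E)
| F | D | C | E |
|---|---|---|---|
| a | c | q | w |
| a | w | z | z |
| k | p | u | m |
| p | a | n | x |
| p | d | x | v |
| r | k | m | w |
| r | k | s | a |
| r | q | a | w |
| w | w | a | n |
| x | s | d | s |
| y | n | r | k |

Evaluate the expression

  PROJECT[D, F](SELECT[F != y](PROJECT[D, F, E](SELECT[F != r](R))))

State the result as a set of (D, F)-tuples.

{(a, p), (c, a), (d, p), (p, k), (s, x), (w, a), (w, w)}

σ[F != r]: keep tuples satisfying F != r → {(a, c, q, w), (a, w, z, z), (k, p, u, m), (p, a, n, x), (p, d, x, v), (w, w, a, n), (x, s, d, s), (y, n, r, k)}
Keep only column(s) D, F, E: {(a, p, x), (c, a, w), (d, p, v), (n, y, k), (p, k, m), (s, x, s), (w, a, z), (w, w, n)}
σ[F != y]: keep tuples satisfying F != y → {(a, p, x), (c, a, w), (d, p, v), (p, k, m), (s, x, s), (w, a, z), (w, w, n)}
Keep only column(s) D, F: {(a, p), (c, a), (d, p), (p, k), (s, x), (w, a), (w, w)}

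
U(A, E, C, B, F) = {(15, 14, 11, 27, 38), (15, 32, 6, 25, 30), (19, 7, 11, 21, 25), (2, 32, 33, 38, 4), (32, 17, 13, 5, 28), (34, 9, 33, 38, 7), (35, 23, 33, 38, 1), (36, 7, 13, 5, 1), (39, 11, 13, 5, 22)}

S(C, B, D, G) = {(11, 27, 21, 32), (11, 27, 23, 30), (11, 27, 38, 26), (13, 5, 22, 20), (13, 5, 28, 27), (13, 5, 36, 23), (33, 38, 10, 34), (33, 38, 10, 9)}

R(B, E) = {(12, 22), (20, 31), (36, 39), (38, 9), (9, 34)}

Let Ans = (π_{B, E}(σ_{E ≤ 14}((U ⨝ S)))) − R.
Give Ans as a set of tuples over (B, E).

U ⋈ S (natural join on C, B): {(15, 14, 11, 27, 38, 21, 32), (15, 14, 11, 27, 38, 23, 30), (15, 14, 11, 27, 38, 38, 26), (2, 32, 33, 38, 4, 10, 34), (2, 32, 33, 38, 4, 10, 9), (32, 17, 13, 5, 28, 22, 20), (32, 17, 13, 5, 28, 28, 27), (32, 17, 13, 5, 28, 36, 23), (34, 9, 33, 38, 7, 10, 34), (34, 9, 33, 38, 7, 10, 9), (35, 23, 33, 38, 1, 10, 34), (35, 23, 33, 38, 1, 10, 9), (36, 7, 13, 5, 1, 22, 20), (36, 7, 13, 5, 1, 28, 27), (36, 7, 13, 5, 1, 36, 23), (39, 11, 13, 5, 22, 22, 20), (39, 11, 13, 5, 22, 28, 27), (39, 11, 13, 5, 22, 36, 23)}
Filtering on E ≤ 14 leaves {(15, 14, 11, 27, 38, 21, 32), (15, 14, 11, 27, 38, 23, 30), (15, 14, 11, 27, 38, 38, 26), (34, 9, 33, 38, 7, 10, 34), (34, 9, 33, 38, 7, 10, 9), (36, 7, 13, 5, 1, 22, 20), (36, 7, 13, 5, 1, 28, 27), (36, 7, 13, 5, 1, 36, 23), (39, 11, 13, 5, 22, 22, 20), (39, 11, 13, 5, 22, 28, 27), (39, 11, 13, 5, 22, 36, 23)}.
π_{B, E} gives {(27, 14), (38, 9), (5, 11), (5, 7)} (7 duplicate(s) eliminated).
Set difference of the two operands is {(27, 14), (5, 11), (5, 7)}.

{(27, 14), (5, 11), (5, 7)}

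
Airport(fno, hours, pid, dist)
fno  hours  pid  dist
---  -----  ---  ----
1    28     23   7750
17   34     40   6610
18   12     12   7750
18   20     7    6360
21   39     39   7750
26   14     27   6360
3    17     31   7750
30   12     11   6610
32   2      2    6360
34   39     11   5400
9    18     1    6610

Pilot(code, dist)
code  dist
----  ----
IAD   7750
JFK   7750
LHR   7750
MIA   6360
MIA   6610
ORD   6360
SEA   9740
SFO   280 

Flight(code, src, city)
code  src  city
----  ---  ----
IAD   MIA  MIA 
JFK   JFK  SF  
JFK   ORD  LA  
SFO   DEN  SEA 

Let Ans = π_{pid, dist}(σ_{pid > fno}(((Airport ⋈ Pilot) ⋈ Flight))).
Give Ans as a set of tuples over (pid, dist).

Joining Airport and Pilot on dist yields {(1, 28, 23, 7750, IAD), (1, 28, 23, 7750, JFK), (1, 28, 23, 7750, LHR), (17, 34, 40, 6610, MIA), (18, 12, 12, 7750, IAD), (18, 12, 12, 7750, JFK), (18, 12, 12, 7750, LHR), (18, 20, 7, 6360, MIA), (18, 20, 7, 6360, ORD), (21, 39, 39, 7750, IAD), (21, 39, 39, 7750, JFK), (21, 39, 39, 7750, LHR), (26, 14, 27, 6360, MIA), (26, 14, 27, 6360, ORD), (3, 17, 31, 7750, IAD), (3, 17, 31, 7750, JFK), (3, 17, 31, 7750, LHR), (30, 12, 11, 6610, MIA), (32, 2, 2, 6360, MIA), (32, 2, 2, 6360, ORD), (9, 18, 1, 6610, MIA)}.
Joining (Airport ⋈ Pilot) and Flight on code yields {(1, 28, 23, 7750, IAD, MIA, MIA), (1, 28, 23, 7750, JFK, JFK, SF), (1, 28, 23, 7750, JFK, ORD, LA), (18, 12, 12, 7750, IAD, MIA, MIA), (18, 12, 12, 7750, JFK, JFK, SF), (18, 12, 12, 7750, JFK, ORD, LA), (21, 39, 39, 7750, IAD, MIA, MIA), (21, 39, 39, 7750, JFK, JFK, SF), (21, 39, 39, 7750, JFK, ORD, LA), (3, 17, 31, 7750, IAD, MIA, MIA), (3, 17, 31, 7750, JFK, JFK, SF), (3, 17, 31, 7750, JFK, ORD, LA)}.
Apply σ_{pid > fno}; surviving tuples: {(1, 28, 23, 7750, IAD, MIA, MIA), (1, 28, 23, 7750, JFK, JFK, SF), (1, 28, 23, 7750, JFK, ORD, LA), (21, 39, 39, 7750, IAD, MIA, MIA), (21, 39, 39, 7750, JFK, JFK, SF), (21, 39, 39, 7750, JFK, ORD, LA), (3, 17, 31, 7750, IAD, MIA, MIA), (3, 17, 31, 7750, JFK, JFK, SF), (3, 17, 31, 7750, JFK, ORD, LA)}
Projecting to pid, dist (6 duplicate(s) eliminated): {(23, 7750), (31, 7750), (39, 7750)}

{(23, 7750), (31, 7750), (39, 7750)}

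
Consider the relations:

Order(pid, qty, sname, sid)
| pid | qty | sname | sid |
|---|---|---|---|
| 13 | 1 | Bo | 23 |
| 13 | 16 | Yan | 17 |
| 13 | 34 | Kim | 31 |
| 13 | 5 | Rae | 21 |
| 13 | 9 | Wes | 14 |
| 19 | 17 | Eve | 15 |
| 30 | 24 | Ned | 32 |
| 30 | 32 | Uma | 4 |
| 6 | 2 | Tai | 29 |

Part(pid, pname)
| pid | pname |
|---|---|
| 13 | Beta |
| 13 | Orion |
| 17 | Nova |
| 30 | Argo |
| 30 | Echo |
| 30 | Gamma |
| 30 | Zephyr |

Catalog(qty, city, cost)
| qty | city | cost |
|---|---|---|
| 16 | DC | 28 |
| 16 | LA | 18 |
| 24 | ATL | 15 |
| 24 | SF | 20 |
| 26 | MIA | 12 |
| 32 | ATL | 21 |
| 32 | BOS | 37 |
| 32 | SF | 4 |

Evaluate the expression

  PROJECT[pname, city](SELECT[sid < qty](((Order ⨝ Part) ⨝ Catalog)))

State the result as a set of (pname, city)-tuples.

{(Argo, ATL), (Argo, BOS), (Argo, SF), (Echo, ATL), (Echo, BOS), (Echo, SF), (Gamma, ATL), (Gamma, BOS), (Gamma, SF), (Zephyr, ATL), (Zephyr, BOS), (Zephyr, SF)}

Order ⋈ Part (natural join on pid): {(13, 1, Bo, 23, Beta), (13, 1, Bo, 23, Orion), (13, 16, Yan, 17, Beta), (13, 16, Yan, 17, Orion), (13, 34, Kim, 31, Beta), (13, 34, Kim, 31, Orion), (13, 5, Rae, 21, Beta), (13, 5, Rae, 21, Orion), (13, 9, Wes, 14, Beta), (13, 9, Wes, 14, Orion), (30, 24, Ned, 32, Argo), (30, 24, Ned, 32, Echo), (30, 24, Ned, 32, Gamma), (30, 24, Ned, 32, Zephyr), (30, 32, Uma, 4, Argo), (30, 32, Uma, 4, Echo), (30, 32, Uma, 4, Gamma), (30, 32, Uma, 4, Zephyr)}
(Order ⨝ Part) ⋈ Catalog (natural join on qty): {(13, 16, Yan, 17, Beta, DC, 28), (13, 16, Yan, 17, Beta, LA, 18), (13, 16, Yan, 17, Orion, DC, 28), (13, 16, Yan, 17, Orion, LA, 18), (30, 24, Ned, 32, Argo, ATL, 15), (30, 24, Ned, 32, Argo, SF, 20), (30, 24, Ned, 32, Echo, ATL, 15), (30, 24, Ned, 32, Echo, SF, 20), (30, 24, Ned, 32, Gamma, ATL, 15), (30, 24, Ned, 32, Gamma, SF, 20), (30, 24, Ned, 32, Zephyr, ATL, 15), (30, 24, Ned, 32, Zephyr, SF, 20), (30, 32, Uma, 4, Argo, ATL, 21), (30, 32, Uma, 4, Argo, BOS, 37), (30, 32, Uma, 4, Argo, SF, 4), (30, 32, Uma, 4, Echo, ATL, 21), (30, 32, Uma, 4, Echo, BOS, 37), (30, 32, Uma, 4, Echo, SF, 4), (30, 32, Uma, 4, Gamma, ATL, 21), (30, 32, Uma, 4, Gamma, BOS, 37), (30, 32, Uma, 4, Gamma, SF, 4), (30, 32, Uma, 4, Zephyr, ATL, 21), (30, 32, Uma, 4, Zephyr, BOS, 37), (30, 32, Uma, 4, Zephyr, SF, 4)}
Selection sid < qty: {(30, 32, Uma, 4, Argo, ATL, 21), (30, 32, Uma, 4, Argo, BOS, 37), (30, 32, Uma, 4, Argo, SF, 4), (30, 32, Uma, 4, Echo, ATL, 21), (30, 32, Uma, 4, Echo, BOS, 37), (30, 32, Uma, 4, Echo, SF, 4), (30, 32, Uma, 4, Gamma, ATL, 21), (30, 32, Uma, 4, Gamma, BOS, 37), (30, 32, Uma, 4, Gamma, SF, 4), (30, 32, Uma, 4, Zephyr, ATL, 21), (30, 32, Uma, 4, Zephyr, BOS, 37), (30, 32, Uma, 4, Zephyr, SF, 4)}
Keep only column(s) pname, city: {(Argo, ATL), (Argo, BOS), (Argo, SF), (Echo, ATL), (Echo, BOS), (Echo, SF), (Gamma, ATL), (Gamma, BOS), (Gamma, SF), (Zephyr, ATL), (Zephyr, BOS), (Zephyr, SF)}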